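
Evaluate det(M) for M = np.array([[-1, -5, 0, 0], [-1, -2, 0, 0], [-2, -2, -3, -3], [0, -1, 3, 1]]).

M is block lower-triangular with a 2×2 block and a 2×2 block on the diagonal, so its determinant equals the product of the determinants of the diagonal blocks.
det of the 2×2 block = -3
det of the 2×2 block = 6
det = (-3)·(6) = -18

|M| = -18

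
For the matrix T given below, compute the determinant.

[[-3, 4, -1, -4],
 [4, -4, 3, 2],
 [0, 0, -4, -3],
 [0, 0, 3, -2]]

T is block upper-triangular with a 2×2 block and a 2×2 block on the diagonal, so its determinant equals the product of the determinants of the diagonal blocks.
det of the 2×2 block = -4
det of the 2×2 block = 17
det = (-4)·(17) = -68

-68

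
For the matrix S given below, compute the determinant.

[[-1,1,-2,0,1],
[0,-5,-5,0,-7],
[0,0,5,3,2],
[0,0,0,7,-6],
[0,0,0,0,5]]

det(S) = 875

S is upper triangular, so det(S) is the product of the diagonal entries:
det = (-1) · (-5) · (5) · (7) · (5) = 875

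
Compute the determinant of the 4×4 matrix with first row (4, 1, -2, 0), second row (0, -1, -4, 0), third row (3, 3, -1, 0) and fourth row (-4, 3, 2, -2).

-68

Expand along column 4 (it has 3 zeros):
  + (-2) · M_44   where M_44 = det([4 1 -2; 0 -1 -4; 3 3 -1]) = 34
det = (+1)·(-2)·(34) = -68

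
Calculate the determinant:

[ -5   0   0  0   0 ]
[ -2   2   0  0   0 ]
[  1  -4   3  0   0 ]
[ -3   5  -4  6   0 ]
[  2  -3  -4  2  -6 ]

1080

The matrix is lower triangular, so the determinant is the product of the diagonal entries:
det = (-5) · (2) · (3) · (6) · (-6) = 1080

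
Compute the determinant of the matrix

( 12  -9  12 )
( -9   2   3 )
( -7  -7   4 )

Expand along row 1:
  + 12 · |2 3; -7 4| = 12·(8 − (-21)) = 348
  − (-9) · |-9 3; -7 4| = −(-9)·(-36 − (-21)) = -135
  + 12 · |-9 2; -7 -7| = 12·(63 − (-14)) = 924
Sum: (348) + (-135) + (924) = 1137

1137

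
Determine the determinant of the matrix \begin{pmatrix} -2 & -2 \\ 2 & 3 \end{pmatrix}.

det = (-2)·3 − (-2)·2 = -6 − (-4) = -2

The determinant is -2.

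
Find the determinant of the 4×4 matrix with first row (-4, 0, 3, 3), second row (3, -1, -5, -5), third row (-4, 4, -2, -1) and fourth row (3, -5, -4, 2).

Expand along row 1 (it has 1 zero):
  + (-4) · M_11   where M_11 = det([-1 -5 -5; 4 -2 -1; -5 -4 2]) = 153
  + (3) · M_13   where M_13 = det([3 -1 -5; -4 4 -1; 3 -5 2]) = -36
  − (3) · M_14   where M_14 = det([3 -1 -5; -4 4 -2; 3 -5 -4]) = -96
det = (+1)·(-4)·(153) + (+1)·(3)·(-36) + (-1)·(3)·(-96) = -432

-432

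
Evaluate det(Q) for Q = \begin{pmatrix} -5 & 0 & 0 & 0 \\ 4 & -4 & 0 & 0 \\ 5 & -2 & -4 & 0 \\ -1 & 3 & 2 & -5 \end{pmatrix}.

400

Q is lower triangular, so det(Q) is the product of the diagonal entries:
det = (-5) · (-4) · (-4) · (-5) = 400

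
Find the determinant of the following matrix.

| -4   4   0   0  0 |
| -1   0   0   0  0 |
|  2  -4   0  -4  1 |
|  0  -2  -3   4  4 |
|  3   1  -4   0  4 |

128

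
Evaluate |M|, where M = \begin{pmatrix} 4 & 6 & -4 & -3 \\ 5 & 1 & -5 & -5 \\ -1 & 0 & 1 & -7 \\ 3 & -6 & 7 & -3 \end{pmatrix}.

Expand along row 3 (it has 1 zero):
  + (-1) · M_31   where M_31 = det([6 -4 -3; 1 -5 -5; -6 7 -3]) = 237
  + (1) · M_33   where M_33 = det([4 6 -3; 5 1 -5; 3 -6 -3]) = -33
  − (-7) · M_34   where M_34 = det([4 6 -4; 5 1 -5; 3 -6 7]) = -260
det = (+1)·(-1)·(237) + (+1)·(1)·(-33) + (-1)·(-7)·(-260) = -2090

The determinant is -2090.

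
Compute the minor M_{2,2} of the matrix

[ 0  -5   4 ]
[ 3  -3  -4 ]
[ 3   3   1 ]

-12

Delete row 2 and column 2; the remaining 2×2 submatrix is [0 4; 3 1].
Its determinant is 0·1 − 4·3 = -12.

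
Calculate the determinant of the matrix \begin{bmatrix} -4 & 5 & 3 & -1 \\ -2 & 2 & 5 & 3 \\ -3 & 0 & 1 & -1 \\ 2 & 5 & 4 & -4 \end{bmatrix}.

434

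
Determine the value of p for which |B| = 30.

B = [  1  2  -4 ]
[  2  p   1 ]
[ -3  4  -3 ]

-4

Expanding along the column containing p, det(B) is linear in p: det(B) = (-15)·p + (-30).
Set (-15)·p + (-30) = 30  ⇒  (-15)·p = 60  ⇒  p = -4.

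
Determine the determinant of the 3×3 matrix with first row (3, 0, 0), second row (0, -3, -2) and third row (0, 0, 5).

The matrix is upper triangular, so the determinant is the product of the diagonal entries:
det = (3) · (-3) · (5) = -45

-45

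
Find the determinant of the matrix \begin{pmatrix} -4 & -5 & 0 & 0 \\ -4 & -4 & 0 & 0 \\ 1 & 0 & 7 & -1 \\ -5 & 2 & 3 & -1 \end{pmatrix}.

The matrix is block lower-triangular with a 2×2 block and a 2×2 block on the diagonal, so its determinant equals the product of the determinants of the diagonal blocks.
det of the 2×2 block = -4
det of the 2×2 block = -4
det = (-4)·(-4) = 16

The determinant is 16.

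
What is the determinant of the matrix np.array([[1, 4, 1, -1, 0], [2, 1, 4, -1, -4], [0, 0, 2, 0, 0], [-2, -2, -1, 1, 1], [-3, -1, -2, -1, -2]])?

66

Expand along row 3 (it has 4 zeros):
  + (2) · M_33   where M_33 = det([1 4 -1 0; 2 1 -1 -4; -2 -2 1 1; -3 -1 -1 -2]) = 33
det = (+1)·(2)·(33) = 66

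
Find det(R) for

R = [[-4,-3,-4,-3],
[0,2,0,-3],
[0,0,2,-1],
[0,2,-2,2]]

The determinant is -64.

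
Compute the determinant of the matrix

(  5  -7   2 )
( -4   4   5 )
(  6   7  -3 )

Expand along row 1:
  + 5 · |4 5; 7 -3| = 5·(-12 − 35) = -235
  − (-7) · |-4 5; 6 -3| = −(-7)·(12 − 30) = -126
  + 2 · |-4 4; 6 7| = 2·(-28 − 24) = -104
Sum: (-235) + (-126) + (-104) = -465

The determinant is -465.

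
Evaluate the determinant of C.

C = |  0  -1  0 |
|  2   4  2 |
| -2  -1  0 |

Expand along row 1:
  − (-1) · |2 2; -2 0| = −(-1)·(0 − (-4)) = 4

4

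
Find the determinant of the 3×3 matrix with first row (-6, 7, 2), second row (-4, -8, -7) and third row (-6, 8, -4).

Expand along column 1:
  + (-6) · |-8 -7; 8 -4| = (-6)·(32 − (-56)) = -528
  − (-4) · |7 2; 8 -4| = −(-4)·(-28 − 16) = -176
  + (-6) · |7 2; -8 -7| = (-6)·(-49 − (-16)) = 198
Sum: (-528) + (-176) + (198) = -506

-506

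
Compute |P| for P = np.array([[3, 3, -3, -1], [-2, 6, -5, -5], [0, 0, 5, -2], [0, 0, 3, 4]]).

P is block upper-triangular with a 2×2 block and a 2×2 block on the diagonal, so its determinant equals the product of the determinants of the diagonal blocks.
det of the 2×2 block = 24
det of the 2×2 block = 26
det = (24)·(26) = 624

|P| = 624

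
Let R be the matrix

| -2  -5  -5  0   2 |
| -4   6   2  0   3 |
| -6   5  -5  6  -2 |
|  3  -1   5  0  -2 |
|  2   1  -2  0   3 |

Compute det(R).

|R| = 3894

Expand along column 4 (it has 4 zeros):
  − (6) · M_34   where M_34 = det([-2 -5 -5 2; -4 6 2 3; 3 -1 5 -2; 2 1 -2 3]) = -649
det = (-1)·(6)·(-649) = 3894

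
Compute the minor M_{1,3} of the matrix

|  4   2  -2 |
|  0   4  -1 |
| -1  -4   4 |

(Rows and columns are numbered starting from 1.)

Delete row 1 and column 3; the remaining 2×2 submatrix is [0 4; -1 -4].
Its determinant is 0·(-4) − 4·(-1) = 4.

The minor is 4.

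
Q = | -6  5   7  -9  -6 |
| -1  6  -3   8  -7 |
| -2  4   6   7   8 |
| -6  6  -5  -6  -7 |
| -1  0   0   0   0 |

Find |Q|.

12598

Expand along row 5 (it has 4 zeros):
  + (-1) · M_51   where M_51 = det([5 7 -9 -6; 6 -3 8 -7; 4 6 7 8; 6 -5 -6 -7]) = -12598
det = (+1)·(-1)·(-12598) = 12598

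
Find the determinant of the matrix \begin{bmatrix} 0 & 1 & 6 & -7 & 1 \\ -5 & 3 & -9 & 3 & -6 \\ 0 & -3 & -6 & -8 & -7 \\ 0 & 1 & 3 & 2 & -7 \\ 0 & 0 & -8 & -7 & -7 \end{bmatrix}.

The determinant is -15235.

Expand along column 1 (it has 4 zeros):
  − (-5) · M_21   where M_21 = det([1 6 -7 1; -3 -6 -8 -7; 1 3 2 -7; 0 -8 -7 -7]) = -3047
det = (-1)·(-5)·(-3047) = -15235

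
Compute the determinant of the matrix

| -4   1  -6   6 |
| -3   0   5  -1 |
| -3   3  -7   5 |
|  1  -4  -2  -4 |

-498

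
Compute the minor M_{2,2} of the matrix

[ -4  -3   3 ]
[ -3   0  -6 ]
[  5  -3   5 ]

-35

Delete row 2 and column 2; the remaining 2×2 submatrix is [-4 3; 5 5].
Its determinant is (-4)·5 − 3·5 = -35.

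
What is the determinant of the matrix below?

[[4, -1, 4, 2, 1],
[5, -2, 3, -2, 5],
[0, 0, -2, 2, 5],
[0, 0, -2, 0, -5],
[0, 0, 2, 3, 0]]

240

The matrix is block upper-triangular with a 2×2 block and a 3×3 block on the diagonal, so its determinant equals the product of the determinants of the diagonal blocks.
det of the 2×2 block = -3
det of the 3×3 block = -80
det = (-3)·(-80) = 240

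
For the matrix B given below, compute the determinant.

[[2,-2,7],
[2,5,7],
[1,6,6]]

Expand along column 1:
  + 2 · |5 7; 6 6| = 2·(30 − 42) = -24
  − 2 · |-2 7; 6 6| = −2·(-12 − 42) = 108
  + 1 · |-2 7; 5 7| = 1·(-14 − 35) = -49
Sum: (-24) + (108) + (-49) = 35

|B| = 35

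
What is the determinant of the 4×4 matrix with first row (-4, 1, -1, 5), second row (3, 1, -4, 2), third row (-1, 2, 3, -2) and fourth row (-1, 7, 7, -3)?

The determinant is -131.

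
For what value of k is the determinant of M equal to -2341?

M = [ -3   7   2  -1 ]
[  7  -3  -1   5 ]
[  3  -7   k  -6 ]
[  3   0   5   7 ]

Expanding along the row containing k, det(M) is linear in k: det(M) = (-184)·k + (-1789).
Set (-184)·k + (-1789) = -2341  ⇒  (-184)·k = -552  ⇒  k = 3.

3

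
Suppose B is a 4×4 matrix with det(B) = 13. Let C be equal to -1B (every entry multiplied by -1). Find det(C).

The determinant is 13.

For a 4×4 matrix, det(-1B) = (-1)^4·det(B) = 1·det(B).
det(C) = (1)·(13) = 13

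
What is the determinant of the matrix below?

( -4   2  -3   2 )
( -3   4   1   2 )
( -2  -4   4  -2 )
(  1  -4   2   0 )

-260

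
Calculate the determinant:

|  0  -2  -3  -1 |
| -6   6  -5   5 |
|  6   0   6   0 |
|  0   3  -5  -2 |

Expand along row 3 (it has 2 zeros):
  + (6) · M_31   where M_31 = det([-2 -3 -1; 6 -5 5; 3 -5 -2]) = -136
  + (6) · M_33   where M_33 = det([0 -2 -1; -6 6 5; 0 3 -2]) = 42
det = (+1)·(6)·(-136) + (+1)·(6)·(42) = -564

The determinant is -564.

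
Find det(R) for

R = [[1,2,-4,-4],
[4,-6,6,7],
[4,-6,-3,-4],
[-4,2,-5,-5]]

Expand along row 1:
  + (1) · M_11   where M_11 = det([-6 6 7; -6 -3 -4; 2 -5 -5]) = 54
  − (2) · M_12   where M_12 = det([4 6 7; 4 -3 -4; -4 -5 -5]) = -28
  + (-4) · M_13   where M_13 = det([4 -6 7; 4 -6 -4; -4 2 -5]) = -176
  − (-4) · M_14   where M_14 = det([4 -6 6; 4 -6 -3; -4 2 -5]) = -144
det = (+1)·(1)·(54) + (-1)·(2)·(-28) + (+1)·(-4)·(-176) + (-1)·(-4)·(-144) = 238

|R| = 238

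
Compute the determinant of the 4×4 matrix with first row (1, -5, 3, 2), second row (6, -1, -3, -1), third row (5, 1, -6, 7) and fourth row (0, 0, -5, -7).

Expand along row 4 (it has 2 zeros):
  − (-5) · M_43   where M_43 = det([1 -5 2; 6 -1 -1; 5 1 7]) = 251
  + (-7) · M_44   where M_44 = det([1 -5 3; 6 -1 -3; 5 1 -6]) = -63
det = (-1)·(-5)·(251) + (+1)·(-7)·(-63) = 1696

The determinant is 1696.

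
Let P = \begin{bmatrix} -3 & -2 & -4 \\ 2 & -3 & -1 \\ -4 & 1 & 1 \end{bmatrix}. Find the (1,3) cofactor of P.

The cofactor is -10.

Delete row 1 and column 3; the remaining 2×2 submatrix is [2 -3; -4 1].
Its determinant is 2·1 − (-3)·(-4) = -10.
The cofactor carries sign (−1)^(1+3) = +1, so C_{1,3} = +(-10) = -10.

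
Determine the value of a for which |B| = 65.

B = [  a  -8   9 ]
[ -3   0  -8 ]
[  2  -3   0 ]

a = 6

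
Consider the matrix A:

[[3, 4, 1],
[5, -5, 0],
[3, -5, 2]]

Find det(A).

Expand along row 2:
  − 5 · |4 1; -5 2| = −5·(8 − (-5)) = -65
  + (-5) · |3 1; 3 2| = (-5)·(6 − 3) = -15
Sum: (-65) + (-15) = -80

The determinant is -80.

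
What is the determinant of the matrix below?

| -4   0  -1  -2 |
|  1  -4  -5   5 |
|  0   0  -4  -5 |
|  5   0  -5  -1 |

Expand along column 2 (it has 3 zeros):
  + (-4) · M_22   where M_22 = det([-4 -1 -2; 0 -4 -5; 5 -5 -1]) = 69
det = (+1)·(-4)·(69) = -276

The determinant is -276.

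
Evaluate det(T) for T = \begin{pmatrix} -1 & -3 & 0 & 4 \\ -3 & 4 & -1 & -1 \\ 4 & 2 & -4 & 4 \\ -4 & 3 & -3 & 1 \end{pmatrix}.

-240

Expand along row 1 (it has 1 zero):
  + (-1) · M_11   where M_11 = det([4 -1 -1; 2 -4 4; 3 -3 1]) = 16
  − (-3) · M_12   where M_12 = det([-3 -1 -1; 4 -4 4; -4 -3 1]) = 24
  − (4) · M_14   where M_14 = det([-3 4 -1; 4 2 -4; -4 3 -3]) = 74
det = (+1)·(-1)·(16) + (-1)·(-3)·(24) + (-1)·(4)·(74) = -240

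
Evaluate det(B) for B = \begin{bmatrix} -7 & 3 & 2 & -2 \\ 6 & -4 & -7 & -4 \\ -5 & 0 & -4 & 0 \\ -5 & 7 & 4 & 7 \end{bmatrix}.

1265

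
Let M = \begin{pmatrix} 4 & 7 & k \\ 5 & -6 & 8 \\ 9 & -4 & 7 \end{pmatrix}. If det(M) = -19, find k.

Expanding along the row containing k, det(M) is linear in k: det(M) = (34)·k + (219).
Set (34)·k + (219) = -19  ⇒  (34)·k = -238  ⇒  k = -7.

-7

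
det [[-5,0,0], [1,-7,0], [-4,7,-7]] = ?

-245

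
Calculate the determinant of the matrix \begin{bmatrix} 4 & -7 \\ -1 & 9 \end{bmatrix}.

29

det = 4·9 − (-7)·(-1) = 36 − 7 = 29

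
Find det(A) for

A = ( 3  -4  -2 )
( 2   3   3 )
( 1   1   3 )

Expand along row 1:
  + 3 · |3 3; 1 3| = 3·(9 − 3) = 18
  − (-4) · |2 3; 1 3| = −(-4)·(6 − 3) = 12
  + (-2) · |2 3; 1 1| = (-2)·(2 − 3) = 2
Sum: (18) + (12) + (2) = 32

32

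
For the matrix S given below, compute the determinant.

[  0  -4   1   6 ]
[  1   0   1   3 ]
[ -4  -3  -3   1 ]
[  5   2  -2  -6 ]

Expand along row 1 (it has 1 zero):
  − (-4) · M_12   where M_12 = det([1 1 3; -4 -3 1; 5 -2 -6]) = 70
  + (1) · M_13   where M_13 = det([1 0 3; -4 -3 1; 5 2 -6]) = 37
  − (6) · M_14   where M_14 = det([1 0 1; -4 -3 -3; 5 2 -2]) = 19
det = (-1)·(-4)·(70) + (+1)·(1)·(37) + (-1)·(6)·(19) = 203

|S| = 203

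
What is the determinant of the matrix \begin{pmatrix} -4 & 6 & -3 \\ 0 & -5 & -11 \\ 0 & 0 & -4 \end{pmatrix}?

-80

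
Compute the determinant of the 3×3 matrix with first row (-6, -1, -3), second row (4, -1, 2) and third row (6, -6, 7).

40

Expand along row 1:
  + (-6) · |-1 2; -6 7| = (-6)·(-7 − (-12)) = -30
  − (-1) · |4 2; 6 7| = −(-1)·(28 − 12) = 16
  + (-3) · |4 -1; 6 -6| = (-3)·(-24 − (-6)) = 54
Sum: (-30) + (16) + (54) = 40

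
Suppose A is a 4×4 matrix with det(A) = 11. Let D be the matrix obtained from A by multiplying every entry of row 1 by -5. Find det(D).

Scaling one row by -5 multiplies the determinant by -5.
det(D) = (-5)·(11) = -55

|D| = -55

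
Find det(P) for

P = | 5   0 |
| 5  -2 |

The determinant is -10.

det(P) = 5·(-2) − 0·5 = -10 − 0 = -10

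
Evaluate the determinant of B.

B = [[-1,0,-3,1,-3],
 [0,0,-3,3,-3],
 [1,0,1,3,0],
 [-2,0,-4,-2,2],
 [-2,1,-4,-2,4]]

Expand along column 2 (it has 4 zeros):
  − (1) · M_52   where M_52 = det([-1 -3 1 -3; 0 -3 3 -3; 1 1 3 0; -2 -4 -2 2]) = 30
det = (-1)·(1)·(30) = -30

-30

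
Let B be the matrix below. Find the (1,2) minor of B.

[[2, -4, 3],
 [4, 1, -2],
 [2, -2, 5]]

Delete row 1 and column 2; the remaining 2×2 submatrix is [4 -2; 2 5].
Its determinant is 4·5 − (-2)·2 = 24.

24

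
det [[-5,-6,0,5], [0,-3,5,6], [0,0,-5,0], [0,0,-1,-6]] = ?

450

The matrix is block upper-triangular with a 2×2 block and a 2×2 block on the diagonal, so its determinant equals the product of the determinants of the diagonal blocks.
det of the 2×2 block = 15
det of the 2×2 block = 30
det = (15)·(30) = 450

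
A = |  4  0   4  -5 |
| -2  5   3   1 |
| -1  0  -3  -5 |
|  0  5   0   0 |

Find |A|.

|A| = -685

Expand along row 4 (it has 3 zeros):
  + (5) · M_42   where M_42 = det([4 4 -5; -2 3 1; -1 -3 -5]) = -137
det = (+1)·(5)·(-137) = -685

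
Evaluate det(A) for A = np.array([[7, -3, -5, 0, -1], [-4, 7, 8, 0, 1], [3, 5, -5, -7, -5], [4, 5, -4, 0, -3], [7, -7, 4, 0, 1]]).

Expand along column 4 (it has 4 zeros):
  − (-7) · M_34   where M_34 = det([7 -3 -5 -1; -4 7 8 1; 4 5 -4 -3; 7 -7 4 1]) = 758
det = (-1)·(-7)·(758) = 5306

5306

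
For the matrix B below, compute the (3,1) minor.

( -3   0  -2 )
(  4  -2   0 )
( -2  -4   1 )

The minor is -4.

Delete row 3 and column 1; the remaining 2×2 submatrix is [0 -2; -2 0].
Its determinant is 0·0 − (-2)·(-2) = -4.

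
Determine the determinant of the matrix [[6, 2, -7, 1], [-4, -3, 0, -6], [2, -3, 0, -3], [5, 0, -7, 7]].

-1155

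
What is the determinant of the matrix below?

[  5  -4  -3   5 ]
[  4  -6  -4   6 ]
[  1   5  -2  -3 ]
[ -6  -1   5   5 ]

462

Expand along row 1:
  + (5) · M_11   where M_11 = det([-6 -4 6; 5 -2 -3; -1 5 5]) = 196
  − (-4) · M_12   where M_12 = det([4 -4 6; 1 -2 -3; -6 5 5]) = -74
  + (-3) · M_13   where M_13 = det([4 -6 6; 1 5 -3; -6 -1 5]) = 184
  − (5) · M_14   where M_14 = det([4 -6 -4; 1 5 -2; -6 -1 5]) = -66
det = (+1)·(5)·(196) + (-1)·(-4)·(-74) + (+1)·(-3)·(184) + (-1)·(5)·(-66) = 462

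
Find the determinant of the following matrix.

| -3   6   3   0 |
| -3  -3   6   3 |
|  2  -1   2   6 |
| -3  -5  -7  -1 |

Expand along row 1 (it has 1 zero):
  + (-3) · M_11   where M_11 = det([-3 6 3; -1 2 6; -5 -7 -1]) = -255
  − (6) · M_12   where M_12 = det([-3 6 3; 2 2 6; -3 -7 -1]) = -240
  + (3) · M_13   where M_13 = det([-3 -3 3; 2 -1 6; -3 -5 -1]) = -84
det = (+1)·(-3)·(-255) + (-1)·(6)·(-240) + (+1)·(3)·(-84) = 1953

1953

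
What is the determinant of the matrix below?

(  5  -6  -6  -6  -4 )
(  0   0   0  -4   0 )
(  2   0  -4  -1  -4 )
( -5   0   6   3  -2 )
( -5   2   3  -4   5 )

Expand along row 2 (it has 4 zeros):
  + (-4) · M_24   where M_24 = det([5 -6 -6 -4; 2 0 -4 -4; -5 0 6 -2; -5 2 3 5]) = -672
det = (+1)·(-4)·(-672) = 2688

2688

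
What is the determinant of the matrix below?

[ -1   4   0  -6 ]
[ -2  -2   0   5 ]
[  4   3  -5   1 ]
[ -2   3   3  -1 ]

The determinant is -404.

Expand along column 3 (it has 2 zeros):
  + (-5) · M_33   where M_33 = det([-1 4 -6; -2 -2 5; -2 3 -1]) = 25
  − (3) · M_43   where M_43 = det([-1 4 -6; -2 -2 5; 4 3 1]) = 93
det = (+1)·(-5)·(25) + (-1)·(3)·(93) = -404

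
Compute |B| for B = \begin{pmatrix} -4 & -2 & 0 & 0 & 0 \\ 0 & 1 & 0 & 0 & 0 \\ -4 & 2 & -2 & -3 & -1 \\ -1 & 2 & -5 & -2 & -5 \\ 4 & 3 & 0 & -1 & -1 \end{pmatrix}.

det(B) = -64

B is block lower-triangular with a 2×2 block and a 3×3 block on the diagonal, so its determinant equals the product of the determinants of the diagonal blocks.
det of the 2×2 block = -4
det of the 3×3 block = 16
det = (-4)·(16) = -64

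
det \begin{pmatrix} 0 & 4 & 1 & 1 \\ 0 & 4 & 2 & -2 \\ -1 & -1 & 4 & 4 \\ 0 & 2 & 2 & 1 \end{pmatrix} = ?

-20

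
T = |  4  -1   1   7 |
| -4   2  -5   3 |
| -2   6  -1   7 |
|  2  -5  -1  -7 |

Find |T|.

The determinant is -504.

Expand along row 1:
  + (4) · M_11   where M_11 = det([2 -5 3; 6 -1 7; -5 -1 -7]) = -40
  − (-1) · M_12   where M_12 = det([-4 -5 3; -2 -1 7; 2 -1 -7]) = -44
  + (1) · M_13   where M_13 = det([-4 2 3; -2 6 7; 2 -5 -7]) = 22
  − (7) · M_14   where M_14 = det([-4 2 -5; -2 6 -1; 2 -5 -1]) = 46
det = (+1)·(4)·(-40) + (-1)·(-1)·(-44) + (+1)·(1)·(22) + (-1)·(7)·(46) = -504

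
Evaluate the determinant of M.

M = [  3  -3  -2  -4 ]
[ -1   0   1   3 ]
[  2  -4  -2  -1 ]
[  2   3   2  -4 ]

Expand along row 2 (it has 1 zero):
  − (-1) · M_21   where M_21 = det([-3 -2 -4; -4 -2 -1; 3 2 -4]) = 16
  − (1) · M_23   where M_23 = det([3 -3 -4; 2 -4 -1; 2 3 -4]) = -17
  + (3) · M_24   where M_24 = det([3 -3 -2; 2 -4 -2; 2 3 2]) = -10
det = (-1)·(-1)·(16) + (-1)·(1)·(-17) + (+1)·(3)·(-10) = 3

The determinant is 3.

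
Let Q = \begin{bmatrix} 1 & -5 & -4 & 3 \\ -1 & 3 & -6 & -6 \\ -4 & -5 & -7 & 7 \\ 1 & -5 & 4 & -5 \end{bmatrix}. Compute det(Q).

Expand along row 1:
  + (1) · M_11   where M_11 = det([3 -6 -6; -5 -7 7; -5 4 -5]) = 711
  − (-5) · M_12   where M_12 = det([-1 -6 -6; -4 -7 7; 1 4 -5]) = 125
  + (-4) · M_13   where M_13 = det([-1 3 -6; -4 -5 7; 1 -5 -5]) = -249
  − (3) · M_14   where M_14 = det([-1 3 -6; -4 -5 -7; 1 -5 4]) = -68
det = (+1)·(1)·(711) + (-1)·(-5)·(125) + (+1)·(-4)·(-249) + (-1)·(3)·(-68) = 2536

2536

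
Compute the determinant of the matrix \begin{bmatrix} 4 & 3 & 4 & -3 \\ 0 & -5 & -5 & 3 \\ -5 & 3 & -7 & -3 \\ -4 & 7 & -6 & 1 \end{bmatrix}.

The determinant is 1348.

Expand along row 2 (it has 1 zero):
  + (-5) · M_22   where M_22 = det([4 4 -3; -5 -7 -3; -4 -6 1]) = -38
  − (-5) · M_23   where M_23 = det([4 3 -3; -5 3 -3; -4 7 1]) = 216
  + (3) · M_24   where M_24 = det([4 3 4; -5 3 -7; -4 7 -6]) = 26
det = (+1)·(-5)·(-38) + (-1)·(-5)·(216) + (+1)·(3)·(26) = 1348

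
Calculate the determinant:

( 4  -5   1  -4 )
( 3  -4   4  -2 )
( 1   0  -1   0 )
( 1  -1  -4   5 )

Expand along row 3 (it has 2 zeros):
  + (1) · M_31   where M_31 = det([-5 1 -4; -4 4 -2; -1 -4 5]) = -118
  + (-1) · M_33   where M_33 = det([4 -5 -4; 3 -4 -2; 1 -1 5]) = -7
det = (+1)·(1)·(-118) + (+1)·(-1)·(-7) = -111

-111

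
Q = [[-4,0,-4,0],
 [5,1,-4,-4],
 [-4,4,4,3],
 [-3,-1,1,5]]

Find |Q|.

|Q| = -556

Expand along row 1 (it has 2 zeros):
  + (-4) · M_11   where M_11 = det([1 -4 -4; 4 4 3; -1 1 5]) = 77
  + (-4) · M_13   where M_13 = det([5 1 -4; -4 4 3; -3 -1 5]) = 62
det = (+1)·(-4)·(77) + (+1)·(-4)·(62) = -556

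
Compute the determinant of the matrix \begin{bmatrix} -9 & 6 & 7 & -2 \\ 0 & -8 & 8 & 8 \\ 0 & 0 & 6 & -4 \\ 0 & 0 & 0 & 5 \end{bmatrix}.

The matrix is upper triangular, so the determinant is the product of the diagonal entries:
det = (-9) · (-8) · (6) · (5) = 2160

2160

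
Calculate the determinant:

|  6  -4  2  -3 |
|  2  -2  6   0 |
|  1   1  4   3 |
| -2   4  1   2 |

212

Expand along row 2 (it has 1 zero):
  − (2) · M_21   where M_21 = det([-4 2 -3; 1 4 3; 4 1 2]) = 45
  + (-2) · M_22   where M_22 = det([6 2 -3; 1 4 3; -2 1 2]) = -13
  − (6) · M_23   where M_23 = det([6 -4 -3; 1 1 3; -2 4 2]) = -46
det = (-1)·(2)·(45) + (+1)·(-2)·(-13) + (-1)·(6)·(-46) = 212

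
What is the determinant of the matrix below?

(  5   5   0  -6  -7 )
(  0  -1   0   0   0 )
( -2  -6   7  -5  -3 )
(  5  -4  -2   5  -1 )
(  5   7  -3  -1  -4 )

118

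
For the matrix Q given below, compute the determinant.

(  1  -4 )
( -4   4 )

-12

det(Q) = 1·4 − (-4)·(-4) = 4 − 16 = -12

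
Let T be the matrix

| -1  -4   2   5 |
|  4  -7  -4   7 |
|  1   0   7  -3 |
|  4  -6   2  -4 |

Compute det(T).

|T| = -1494

Expand along row 3 (it has 1 zero):
  + (1) · M_31   where M_31 = det([-4 2 5; -7 -4 7; -6 2 -4]) = -338
  + (7) · M_33   where M_33 = det([-1 -4 5; 4 -7 7; 4 -6 -4]) = -226
  − (-3) · M_34   where M_34 = det([-1 -4 2; 4 -7 -4; 4 -6 2]) = 142
det = (+1)·(1)·(-338) + (+1)·(7)·(-226) + (-1)·(-3)·(142) = -1494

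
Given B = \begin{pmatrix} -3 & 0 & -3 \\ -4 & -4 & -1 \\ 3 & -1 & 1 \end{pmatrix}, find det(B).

|B| = -33

Expand along column 2:
  + (-4) · |-3 -3; 3 1| = (-4)·(-3 − (-9)) = -24
  − (-1) · |-3 -3; -4 -1| = −(-1)·(3 − 12) = -9
Sum: (-24) + (-9) = -33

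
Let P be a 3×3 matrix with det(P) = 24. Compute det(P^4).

det(P^4) = (det P)^4 = (24)^4 = 331776

331776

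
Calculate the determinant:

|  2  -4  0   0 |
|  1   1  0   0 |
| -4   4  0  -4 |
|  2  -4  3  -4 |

72

The matrix is block lower-triangular with a 2×2 block and a 2×2 block on the diagonal, so its determinant equals the product of the determinants of the diagonal blocks.
det of the 2×2 block = 6
det of the 2×2 block = 12
det = (6)·(12) = 72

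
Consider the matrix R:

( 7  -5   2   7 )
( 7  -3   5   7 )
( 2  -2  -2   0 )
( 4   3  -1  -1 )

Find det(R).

det(R) = -186

Expand along row 3 (it has 1 zero):
  + (2) · M_31   where M_31 = det([-5 2 7; -3 5 7; 3 -1 -1]) = -58
  − (-2) · M_32   where M_32 = det([7 2 7; 7 5 7; 4 -1 -1]) = -105
  + (-2) · M_33   where M_33 = det([7 -5 7; 7 -3 7; 4 3 -1]) = -70
det = (+1)·(2)·(-58) + (-1)·(-2)·(-105) + (+1)·(-2)·(-70) = -186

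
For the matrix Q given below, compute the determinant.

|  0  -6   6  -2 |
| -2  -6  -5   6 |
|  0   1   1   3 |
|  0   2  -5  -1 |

Expand along column 1 (it has 3 zeros):
  − (-2) · M_21   where M_21 = det([-6 6 -2; 1 1 3; 2 -5 -1]) = -28
det = (-1)·(-2)·(-28) = -56

det(Q) = -56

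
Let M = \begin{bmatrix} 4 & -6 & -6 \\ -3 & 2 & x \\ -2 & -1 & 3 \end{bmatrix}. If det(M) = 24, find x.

x = 6

Expanding along the row containing x, det(M) is linear in x: det(M) = (16)·x + (-72).
Set (16)·x + (-72) = 24  ⇒  (16)·x = 96  ⇒  x = 6.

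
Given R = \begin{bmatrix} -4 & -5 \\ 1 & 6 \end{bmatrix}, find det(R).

-19

det(R) = (-4)·6 − (-5)·1 = -24 − (-5) = -19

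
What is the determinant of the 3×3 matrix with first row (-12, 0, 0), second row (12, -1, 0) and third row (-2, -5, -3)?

-36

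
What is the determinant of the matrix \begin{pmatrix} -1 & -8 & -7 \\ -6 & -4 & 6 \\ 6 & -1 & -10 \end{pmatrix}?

-64

Expand along column 1:
  + (-1) · |-4 6; -1 -10| = (-1)·(40 − (-6)) = -46
  − (-6) · |-8 -7; -1 -10| = −(-6)·(80 − 7) = 438
  + 6 · |-8 -7; -4 6| = 6·(-48 − 28) = -456
Sum: (-46) + (438) + (-456) = -64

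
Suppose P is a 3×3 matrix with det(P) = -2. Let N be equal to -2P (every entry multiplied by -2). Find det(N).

The determinant is 16.

For a 3×3 matrix, det(-2P) = (-2)^3·det(P) = -8·det(P).
det(N) = (-8)·(-2) = 16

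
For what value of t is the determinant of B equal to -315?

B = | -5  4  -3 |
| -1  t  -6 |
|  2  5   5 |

8

Expanding along the column containing t, det(B) is linear in t: det(B) = (-19)·t + (-163).
Set (-19)·t + (-163) = -315  ⇒  (-19)·t = -152  ⇒  t = 8.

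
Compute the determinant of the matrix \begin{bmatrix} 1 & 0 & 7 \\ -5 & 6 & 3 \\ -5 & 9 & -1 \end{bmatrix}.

The determinant is -138.

Expand along column 2:
  + 6 · |1 7; -5 -1| = 6·(-1 − (-35)) = 204
  − 9 · |1 7; -5 3| = −9·(3 − (-35)) = -342
Sum: (204) + (-342) = -138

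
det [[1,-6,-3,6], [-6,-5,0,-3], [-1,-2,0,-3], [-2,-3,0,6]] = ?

-207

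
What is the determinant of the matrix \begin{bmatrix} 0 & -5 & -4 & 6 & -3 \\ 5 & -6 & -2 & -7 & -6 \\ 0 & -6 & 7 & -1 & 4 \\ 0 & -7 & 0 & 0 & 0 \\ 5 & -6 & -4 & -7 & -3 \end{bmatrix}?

The determinant is -5460.

Expand along row 4 (it has 4 zeros):
  + (-7) · M_42   where M_42 = det([0 -4 6 -3; 5 -2 -7 -6; 0 7 -1 4; 5 -4 -7 -3]) = 780
det = (+1)·(-7)·(780) = -5460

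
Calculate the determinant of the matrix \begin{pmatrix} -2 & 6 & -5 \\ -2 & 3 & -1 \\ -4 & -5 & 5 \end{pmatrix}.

Expand along column 1:
  + (-2) · |3 -1; -5 5| = (-2)·(15 − 5) = -20
  − (-2) · |6 -5; -5 5| = −(-2)·(30 − 25) = 10
  + (-4) · |6 -5; 3 -1| = (-4)·(-6 − (-15)) = -36
Sum: (-20) + (10) + (-36) = -46

-46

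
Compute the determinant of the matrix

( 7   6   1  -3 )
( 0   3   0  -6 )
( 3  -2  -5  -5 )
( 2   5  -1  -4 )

The determinant is -738.

Expand along row 2 (it has 2 zeros):
  + (3) · M_22   where M_22 = det([7 1 -3; 3 -5 -5; 2 -1 -4]) = 86
  + (-6) · M_24   where M_24 = det([7 6 1; 3 -2 -5; 2 5 -1]) = 166
det = (+1)·(3)·(86) + (+1)·(-6)·(166) = -738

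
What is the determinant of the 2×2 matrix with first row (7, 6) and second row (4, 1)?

det = 7·1 − 6·4 = 7 − 24 = -17

-17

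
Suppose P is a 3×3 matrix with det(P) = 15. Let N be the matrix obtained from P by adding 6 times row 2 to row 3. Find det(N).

15

Adding a multiple of one row to another leaves the determinant unchanged.
det(N) = (1)·(15) = 15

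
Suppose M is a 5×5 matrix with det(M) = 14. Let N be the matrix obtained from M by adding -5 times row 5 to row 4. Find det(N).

Adding a multiple of one row to another leaves the determinant unchanged.
det(N) = (1)·(14) = 14

det(N) = 14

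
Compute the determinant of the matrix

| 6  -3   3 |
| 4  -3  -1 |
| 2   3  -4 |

102

Expand along column 1:
  + 6 · |-3 -1; 3 -4| = 6·(12 − (-3)) = 90
  − 4 · |-3 3; 3 -4| = −4·(12 − 9) = -12
  + 2 · |-3 3; -3 -1| = 2·(3 − (-9)) = 24
Sum: (90) + (-12) + (24) = 102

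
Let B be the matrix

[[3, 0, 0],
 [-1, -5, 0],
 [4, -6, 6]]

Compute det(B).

|B| = -90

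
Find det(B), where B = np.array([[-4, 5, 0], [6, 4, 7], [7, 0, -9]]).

659

Expand along column 2:
  − 5 · |6 7; 7 -9| = −5·(-54 − 49) = 515
  + 4 · |-4 0; 7 -9| = 4·(36 − 0) = 144
Sum: (515) + (144) = 659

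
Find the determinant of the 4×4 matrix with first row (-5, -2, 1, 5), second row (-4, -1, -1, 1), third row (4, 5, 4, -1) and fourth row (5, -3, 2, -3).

Expand along row 1:
  + (-5) · M_11   where M_11 = det([-1 -1 1; 5 4 -1; -3 2 -3]) = 14
  − (-2) · M_12   where M_12 = det([-4 -1 1; 4 4 -1; 5 2 -3]) = 21
  + (1) · M_13   where M_13 = det([-4 -1 1; 4 5 -1; 5 -3 -3]) = 28
  − (5) · M_14   where M_14 = det([-4 -1 -1; 4 5 4; 5 -3 2]) = -63
det = (+1)·(-5)·(14) + (-1)·(-2)·(21) + (+1)·(1)·(28) + (-1)·(5)·(-63) = 315

The determinant is 315.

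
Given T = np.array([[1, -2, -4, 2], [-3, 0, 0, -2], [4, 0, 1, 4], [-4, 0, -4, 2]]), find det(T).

|T| = -60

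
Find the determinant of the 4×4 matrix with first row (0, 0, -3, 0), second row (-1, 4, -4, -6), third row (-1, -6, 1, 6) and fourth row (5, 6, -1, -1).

The determinant is -6.

Expand along row 1 (it has 3 zeros):
  + (-3) · M_13   where M_13 = det([-1 4 -6; -1 -6 6; 5 6 -1]) = 2
det = (+1)·(-3)·(2) = -6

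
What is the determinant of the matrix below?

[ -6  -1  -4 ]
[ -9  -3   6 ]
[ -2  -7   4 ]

The determinant is -432.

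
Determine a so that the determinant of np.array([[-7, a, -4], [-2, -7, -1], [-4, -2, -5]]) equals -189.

9

Expanding along the column containing a, det(M) is linear in a: det(M) = (-6)·a + (-135).
Set (-6)·a + (-135) = -189  ⇒  (-6)·a = -54  ⇒  a = 9.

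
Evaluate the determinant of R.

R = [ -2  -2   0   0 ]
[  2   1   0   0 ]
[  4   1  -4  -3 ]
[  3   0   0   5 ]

R is block lower-triangular with a 2×2 block and a 2×2 block on the diagonal, so its determinant equals the product of the determinants of the diagonal blocks.
det of the 2×2 block = 2
det of the 2×2 block = -20
det = (2)·(-20) = -40

-40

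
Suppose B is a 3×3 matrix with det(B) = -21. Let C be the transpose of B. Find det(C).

-21

det(Bᵀ) = det(B).
det(C) = (1)·(-21) = -21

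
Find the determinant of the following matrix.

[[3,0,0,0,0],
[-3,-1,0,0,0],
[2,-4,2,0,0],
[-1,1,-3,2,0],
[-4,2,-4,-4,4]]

-48

The matrix is lower triangular, so the determinant is the product of the diagonal entries:
det = (3) · (-1) · (2) · (2) · (4) = -48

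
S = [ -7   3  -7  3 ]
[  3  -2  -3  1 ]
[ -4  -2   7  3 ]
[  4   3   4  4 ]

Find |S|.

det(S) = 2290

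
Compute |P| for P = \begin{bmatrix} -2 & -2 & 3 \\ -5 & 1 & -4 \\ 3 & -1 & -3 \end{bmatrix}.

74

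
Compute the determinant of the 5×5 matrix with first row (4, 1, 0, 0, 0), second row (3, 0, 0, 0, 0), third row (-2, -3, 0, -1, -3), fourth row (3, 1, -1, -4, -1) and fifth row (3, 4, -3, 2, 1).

-114

The matrix is block lower-triangular with a 2×2 block and a 3×3 block on the diagonal, so its determinant equals the product of the determinants of the diagonal blocks.
det of the 2×2 block = -3
det of the 3×3 block = 38
det = (-3)·(38) = -114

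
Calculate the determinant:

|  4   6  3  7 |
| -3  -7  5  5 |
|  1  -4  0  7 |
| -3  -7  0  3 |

The determinant is 531.

Expand along column 3 (it has 2 zeros):
  + (3) · M_13   where M_13 = det([-3 -7 5; 1 -4 7; -3 -7 3]) = -38
  − (5) · M_23   where M_23 = det([4 6 7; 1 -4 7; -3 -7 3]) = -129
det = (+1)·(3)·(-38) + (-1)·(5)·(-129) = 531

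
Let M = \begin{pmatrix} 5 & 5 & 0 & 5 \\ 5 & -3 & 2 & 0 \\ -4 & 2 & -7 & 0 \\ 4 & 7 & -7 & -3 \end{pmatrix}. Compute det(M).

Expand along column 4 (it has 2 zeros):
  − (5) · M_14   where M_14 = det([5 -3 2; -4 2 -7; 4 7 -7]) = 271
  + (-3) · M_44   where M_44 = det([5 5 0; 5 -3 2; -4 2 -7]) = 220
det = (-1)·(5)·(271) + (+1)·(-3)·(220) = -2015

-2015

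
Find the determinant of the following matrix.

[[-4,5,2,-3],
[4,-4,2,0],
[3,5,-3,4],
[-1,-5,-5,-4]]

Expand along row 2 (it has 1 zero):
  − (4) · M_21   where M_21 = det([5 2 -3; 5 -3 4; -5 -5 -4]) = 280
  + (-4) · M_22   where M_22 = det([-4 2 -3; 3 -3 4; -1 -5 -4]) = -58
  − (2) · M_23   where M_23 = det([-4 5 -3; 3 5 4; -1 -5 -4]) = 70
det = (-1)·(4)·(280) + (+1)·(-4)·(-58) + (-1)·(2)·(70) = -1028

The determinant is -1028.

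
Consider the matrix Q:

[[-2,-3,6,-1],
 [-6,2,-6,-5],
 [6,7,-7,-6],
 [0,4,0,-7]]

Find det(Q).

Expand along row 4 (it has 2 zeros):
  + (4) · M_42   where M_42 = det([-2 6 -1; -6 -6 -5; 6 -7 -6]) = -476
  + (-7) · M_44   where M_44 = det([-2 -3 6; -6 2 -6; 6 7 -7]) = -146
det = (+1)·(4)·(-476) + (+1)·(-7)·(-146) = -882

|Q| = -882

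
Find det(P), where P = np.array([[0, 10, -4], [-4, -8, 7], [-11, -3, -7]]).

Expand along row 1:
  − 10 · |-4 7; -11 -7| = −10·(28 − (-77)) = -1050
  + (-4) · |-4 -8; -11 -3| = (-4)·(12 − 88) = 304
Sum: (-1050) + (304) = -746

-746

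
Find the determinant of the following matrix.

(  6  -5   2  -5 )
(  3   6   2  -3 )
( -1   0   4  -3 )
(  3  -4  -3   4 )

692

Expand along row 3 (it has 1 zero):
  + (-1) · M_31   where M_31 = det([-5 2 -5; 6 2 -3; -4 -3 4]) = 31
  + (4) · M_33   where M_33 = det([6 -5 -5; 3 6 -3; 3 -4 4]) = 327
  − (-3) · M_34   where M_34 = det([6 -5 2; 3 6 2; 3 -4 -3]) = -195
det = (+1)·(-1)·(31) + (+1)·(4)·(327) + (-1)·(-3)·(-195) = 692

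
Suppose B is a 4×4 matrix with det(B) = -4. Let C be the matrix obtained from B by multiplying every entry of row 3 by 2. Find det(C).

Scaling one row by 2 multiplies the determinant by 2.
det(C) = (2)·(-4) = -8

The determinant is -8.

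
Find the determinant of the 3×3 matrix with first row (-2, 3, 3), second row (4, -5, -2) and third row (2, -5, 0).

-22

Expand along row 3:
  + 2 · |3 3; -5 -2| = 2·(-6 − (-15)) = 18
  − (-5) · |-2 3; 4 -2| = −(-5)·(4 − 12) = -40
Sum: (18) + (-40) = -22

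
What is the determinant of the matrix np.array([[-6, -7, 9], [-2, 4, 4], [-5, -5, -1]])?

Expand along column 1:
  + (-6) · |4 4; -5 -1| = (-6)·(-4 − (-20)) = -96
  − (-2) · |-7 9; -5 -1| = −(-2)·(7 − (-45)) = 104
  + (-5) · |-7 9; 4 4| = (-5)·(-28 − 36) = 320
Sum: (-96) + (104) + (320) = 328

328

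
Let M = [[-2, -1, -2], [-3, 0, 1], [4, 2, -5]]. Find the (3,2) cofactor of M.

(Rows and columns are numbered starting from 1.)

Delete row 3 and column 2; the remaining 2×2 submatrix is [-2 -2; -3 1].
Its determinant is (-2)·1 − (-2)·(-3) = -8.
The cofactor carries sign (−1)^(3+2) = −1, so C_{3,2} = −(-8) = 8.

The cofactor is 8.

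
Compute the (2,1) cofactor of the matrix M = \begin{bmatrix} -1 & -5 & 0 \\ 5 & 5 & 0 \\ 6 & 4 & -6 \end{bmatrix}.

The cofactor is -30.

Delete row 2 and column 1; the remaining 2×2 submatrix is [-5 0; 4 -6].
Its determinant is (-5)·(-6) − 0·4 = 30.
The cofactor carries sign (−1)^(2+1) = −1, so C_{2,1} = −(30) = -30.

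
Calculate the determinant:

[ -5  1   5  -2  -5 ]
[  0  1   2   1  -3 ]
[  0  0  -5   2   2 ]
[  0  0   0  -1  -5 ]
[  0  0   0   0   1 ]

The matrix is upper triangular, so the determinant is the product of the diagonal entries:
det = (-5) · (1) · (-5) · (-1) · (1) = -25

-25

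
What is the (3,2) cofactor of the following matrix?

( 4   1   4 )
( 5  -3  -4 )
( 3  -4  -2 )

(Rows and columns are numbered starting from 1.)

36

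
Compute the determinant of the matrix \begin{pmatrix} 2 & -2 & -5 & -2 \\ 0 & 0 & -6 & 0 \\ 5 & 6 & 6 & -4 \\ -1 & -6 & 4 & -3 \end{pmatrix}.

-444

Expand along row 2 (it has 3 zeros):
  − (-6) · M_23   where M_23 = det([2 -2 -2; 5 6 -4; -1 -6 -3]) = -74
det = (-1)·(-6)·(-74) = -444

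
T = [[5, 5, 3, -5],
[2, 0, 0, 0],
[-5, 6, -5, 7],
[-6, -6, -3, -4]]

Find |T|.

The determinant is -782.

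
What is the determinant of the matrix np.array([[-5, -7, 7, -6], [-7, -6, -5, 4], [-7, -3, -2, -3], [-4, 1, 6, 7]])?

The determinant is -5611.

Expand along row 1:
  + (-5) · M_11   where M_11 = det([-6 -5 4; -3 -2 -3; 1 6 7]) = -178
  − (-7) · M_12   where M_12 = det([-7 -5 4; -7 -2 -3; -4 6 7]) = -533
  + (7) · M_13   where M_13 = det([-7 -6 4; -7 -3 -3; -4 1 7]) = -316
  − (-6) · M_14   where M_14 = det([-7 -6 -5; -7 -3 -2; -4 1 6]) = -93
det = (+1)·(-5)·(-178) + (-1)·(-7)·(-533) + (+1)·(7)·(-316) + (-1)·(-6)·(-93) = -5611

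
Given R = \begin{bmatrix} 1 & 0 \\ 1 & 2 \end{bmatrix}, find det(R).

|R| = 2

det(R) = 1·2 − 0·1 = 2 − 0 = 2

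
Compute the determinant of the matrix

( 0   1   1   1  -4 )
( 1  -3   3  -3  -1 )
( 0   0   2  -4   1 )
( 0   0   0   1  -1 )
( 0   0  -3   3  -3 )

The matrix is block upper-triangular with a 2×2 block and a 3×3 block on the diagonal, so its determinant equals the product of the determinants of the diagonal blocks.
det of the 2×2 block = -1
det of the 3×3 block = -9
det = (-1)·(-9) = 9

9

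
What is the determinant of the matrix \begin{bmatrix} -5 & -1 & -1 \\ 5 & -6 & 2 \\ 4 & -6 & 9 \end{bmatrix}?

Expand along row 1:
  + (-5) · |-6 2; -6 9| = (-5)·(-54 − (-12)) = 210
  − (-1) · |5 2; 4 9| = −(-1)·(45 − 8) = 37
  + (-1) · |5 -6; 4 -6| = (-1)·(-30 − (-24)) = 6
Sum: (210) + (37) + (6) = 253

253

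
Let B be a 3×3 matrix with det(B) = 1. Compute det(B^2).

1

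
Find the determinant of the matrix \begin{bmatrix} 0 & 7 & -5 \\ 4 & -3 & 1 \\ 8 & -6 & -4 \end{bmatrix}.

The determinant is 168.

Expand along row 1:
  − 7 · |4 1; 8 -4| = −7·(-16 − 8) = 168
  + (-5) · |4 -3; 8 -6| = (-5)·(-24 − (-24)) = 0
Sum: (168) + (0) = 168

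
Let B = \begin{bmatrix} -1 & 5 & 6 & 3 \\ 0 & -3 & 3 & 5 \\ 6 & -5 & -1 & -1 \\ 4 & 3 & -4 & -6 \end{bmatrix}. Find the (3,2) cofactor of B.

The cofactor is -82.

Delete row 3 and column 2; the remaining 3×3 submatrix is [-1 6 3; 0 3 5; 4 -4 -6].
Its determinant is 82.
The cofactor carries sign (−1)^(3+2) = −1, so C_{3,2} = −(82) = -82.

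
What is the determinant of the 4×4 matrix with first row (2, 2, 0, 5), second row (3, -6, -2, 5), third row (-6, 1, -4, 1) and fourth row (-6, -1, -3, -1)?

221

Expand along row 1 (it has 1 zero):
  + (2) · M_11   where M_11 = det([-6 -2 5; 1 -4 1; -1 -3 -1]) = -77
  − (2) · M_12   where M_12 = det([3 -2 5; -6 -4 1; -6 -3 -1]) = 15
  − (5) · M_14   where M_14 = det([3 -6 -2; -6 1 -4; -6 -1 -3]) = -81
det = (+1)·(2)·(-77) + (-1)·(2)·(15) + (-1)·(5)·(-81) = 221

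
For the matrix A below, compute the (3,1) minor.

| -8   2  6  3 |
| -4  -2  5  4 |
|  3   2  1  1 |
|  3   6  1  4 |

128

Delete row 3 and column 1; the remaining 3×3 submatrix is [2 6 3; -2 5 4; 6 1 4].
Its determinant is 128.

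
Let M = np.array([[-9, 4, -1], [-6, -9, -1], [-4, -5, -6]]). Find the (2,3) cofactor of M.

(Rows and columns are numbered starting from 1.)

-61

Delete row 2 and column 3; the remaining 2×2 submatrix is [-9 4; -4 -5].
Its determinant is (-9)·(-5) − 4·(-4) = 61.
The cofactor carries sign (−1)^(2+3) = −1, so C_{2,3} = −(61) = -61.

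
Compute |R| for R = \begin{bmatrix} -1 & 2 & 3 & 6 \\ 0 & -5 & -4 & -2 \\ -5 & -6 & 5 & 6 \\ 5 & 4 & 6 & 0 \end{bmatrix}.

1204

Expand along row 2 (it has 1 zero):
  + (-5) · M_22   where M_22 = det([-1 3 6; -5 5 6; 5 6 0]) = -204
  − (-4) · M_23   where M_23 = det([-1 2 6; -5 -6 6; 5 4 0]) = 144
  + (-2) · M_24   where M_24 = det([-1 2 3; -5 -6 5; 5 4 6]) = 196
det = (+1)·(-5)·(-204) + (-1)·(-4)·(144) + (+1)·(-2)·(196) = 1204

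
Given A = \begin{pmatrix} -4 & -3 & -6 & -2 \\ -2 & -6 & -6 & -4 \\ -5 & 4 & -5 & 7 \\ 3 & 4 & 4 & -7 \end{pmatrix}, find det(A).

Expand along row 1:
  + (-4) · M_11   where M_11 = det([-6 -6 -4; 4 -5 7; 4 4 -7]) = -522
  − (-3) · M_12   where M_12 = det([-2 -6 -4; -5 -5 7; 3 4 -7]) = 90
  + (-6) · M_13   where M_13 = det([-2 -6 -4; -5 4 7; 3 4 -7]) = 324
  − (-2) · M_14   where M_14 = det([-2 -6 -6; -5 4 -5; 3 4 4]) = 90
det = (+1)·(-4)·(-522) + (-1)·(-3)·(90) + (+1)·(-6)·(324) + (-1)·(-2)·(90) = 594

det(A) = 594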